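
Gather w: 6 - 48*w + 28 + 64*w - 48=16*w - 14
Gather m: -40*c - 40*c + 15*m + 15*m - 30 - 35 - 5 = -80*c + 30*m - 70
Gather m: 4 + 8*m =8*m + 4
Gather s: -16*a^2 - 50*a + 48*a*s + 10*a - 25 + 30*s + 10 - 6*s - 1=-16*a^2 - 40*a + s*(48*a + 24) - 16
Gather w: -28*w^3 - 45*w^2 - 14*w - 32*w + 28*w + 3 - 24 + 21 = -28*w^3 - 45*w^2 - 18*w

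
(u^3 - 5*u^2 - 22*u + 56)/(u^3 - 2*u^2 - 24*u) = (u^2 - 9*u + 14)/(u*(u - 6))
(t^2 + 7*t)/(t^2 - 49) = t/(t - 7)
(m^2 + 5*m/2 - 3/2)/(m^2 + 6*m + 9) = (m - 1/2)/(m + 3)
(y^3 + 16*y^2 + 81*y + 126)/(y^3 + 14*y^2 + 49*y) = (y^2 + 9*y + 18)/(y*(y + 7))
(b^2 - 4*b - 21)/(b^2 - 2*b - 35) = (b + 3)/(b + 5)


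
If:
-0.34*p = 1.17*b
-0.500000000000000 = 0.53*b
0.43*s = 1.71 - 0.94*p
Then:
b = -0.94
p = 3.25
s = -3.12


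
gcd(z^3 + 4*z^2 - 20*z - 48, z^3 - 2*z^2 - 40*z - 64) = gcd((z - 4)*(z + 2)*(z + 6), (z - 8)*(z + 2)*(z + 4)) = z + 2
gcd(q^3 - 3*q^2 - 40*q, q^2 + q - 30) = 1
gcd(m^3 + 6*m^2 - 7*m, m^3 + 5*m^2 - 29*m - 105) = m + 7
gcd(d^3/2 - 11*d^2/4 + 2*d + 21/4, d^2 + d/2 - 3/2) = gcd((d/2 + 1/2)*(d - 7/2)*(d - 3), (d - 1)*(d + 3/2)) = 1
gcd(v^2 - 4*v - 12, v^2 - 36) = v - 6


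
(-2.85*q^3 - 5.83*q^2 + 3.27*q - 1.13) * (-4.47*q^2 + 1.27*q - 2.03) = 12.7395*q^5 + 22.4406*q^4 - 16.2355*q^3 + 21.0389*q^2 - 8.0732*q + 2.2939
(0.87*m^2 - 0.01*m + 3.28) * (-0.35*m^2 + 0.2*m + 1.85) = -0.3045*m^4 + 0.1775*m^3 + 0.4595*m^2 + 0.6375*m + 6.068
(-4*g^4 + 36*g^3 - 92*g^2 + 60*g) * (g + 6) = -4*g^5 + 12*g^4 + 124*g^3 - 492*g^2 + 360*g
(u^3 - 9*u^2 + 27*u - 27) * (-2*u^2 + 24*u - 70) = -2*u^5 + 42*u^4 - 340*u^3 + 1332*u^2 - 2538*u + 1890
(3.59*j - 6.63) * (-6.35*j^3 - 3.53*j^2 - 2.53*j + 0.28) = -22.7965*j^4 + 29.4278*j^3 + 14.3212*j^2 + 17.7791*j - 1.8564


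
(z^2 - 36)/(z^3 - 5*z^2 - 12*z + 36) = (z + 6)/(z^2 + z - 6)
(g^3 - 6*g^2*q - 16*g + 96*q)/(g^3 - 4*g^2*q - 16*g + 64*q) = (-g + 6*q)/(-g + 4*q)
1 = 1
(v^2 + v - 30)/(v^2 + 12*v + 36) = (v - 5)/(v + 6)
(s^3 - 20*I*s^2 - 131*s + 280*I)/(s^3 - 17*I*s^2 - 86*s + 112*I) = (s - 5*I)/(s - 2*I)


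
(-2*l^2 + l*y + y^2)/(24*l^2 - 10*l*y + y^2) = (-2*l^2 + l*y + y^2)/(24*l^2 - 10*l*y + y^2)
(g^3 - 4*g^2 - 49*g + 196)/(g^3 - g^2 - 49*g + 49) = (g - 4)/(g - 1)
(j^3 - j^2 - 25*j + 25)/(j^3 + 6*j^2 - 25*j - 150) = (j - 1)/(j + 6)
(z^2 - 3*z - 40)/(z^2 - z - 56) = (z + 5)/(z + 7)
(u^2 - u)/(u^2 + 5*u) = (u - 1)/(u + 5)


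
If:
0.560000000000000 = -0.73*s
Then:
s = -0.77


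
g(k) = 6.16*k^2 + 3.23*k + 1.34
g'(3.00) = 40.19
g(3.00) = 66.47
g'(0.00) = 3.23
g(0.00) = 1.34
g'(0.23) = 6.06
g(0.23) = 2.41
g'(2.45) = 33.41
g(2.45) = 46.23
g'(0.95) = 14.93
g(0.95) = 9.97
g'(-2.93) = -32.87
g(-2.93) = 44.76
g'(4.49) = 58.55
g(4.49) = 140.03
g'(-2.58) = -28.56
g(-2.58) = 34.01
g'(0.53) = 9.76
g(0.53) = 4.78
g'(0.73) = 12.22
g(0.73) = 6.98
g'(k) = 12.32*k + 3.23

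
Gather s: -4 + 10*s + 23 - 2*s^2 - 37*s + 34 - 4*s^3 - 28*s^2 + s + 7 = -4*s^3 - 30*s^2 - 26*s + 60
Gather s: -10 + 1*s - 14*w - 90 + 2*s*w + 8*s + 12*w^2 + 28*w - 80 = s*(2*w + 9) + 12*w^2 + 14*w - 180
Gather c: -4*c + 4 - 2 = 2 - 4*c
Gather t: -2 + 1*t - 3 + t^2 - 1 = t^2 + t - 6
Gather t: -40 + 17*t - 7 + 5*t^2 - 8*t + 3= 5*t^2 + 9*t - 44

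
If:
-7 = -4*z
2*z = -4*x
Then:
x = -7/8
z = 7/4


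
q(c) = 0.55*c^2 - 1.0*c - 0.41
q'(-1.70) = -2.87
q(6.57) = 16.76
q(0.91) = -0.86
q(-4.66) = 16.19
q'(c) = 1.1*c - 1.0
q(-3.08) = 7.89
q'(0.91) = 0.00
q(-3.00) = 7.54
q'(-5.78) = -7.36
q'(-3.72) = -5.09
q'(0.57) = -0.37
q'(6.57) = 6.23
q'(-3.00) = -4.30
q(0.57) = -0.80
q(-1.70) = 2.88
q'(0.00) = -1.00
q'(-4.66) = -6.13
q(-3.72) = 10.92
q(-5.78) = 23.74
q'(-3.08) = -4.39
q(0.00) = -0.41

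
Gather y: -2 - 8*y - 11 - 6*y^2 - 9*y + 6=-6*y^2 - 17*y - 7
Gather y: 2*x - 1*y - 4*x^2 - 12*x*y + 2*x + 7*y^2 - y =-4*x^2 + 4*x + 7*y^2 + y*(-12*x - 2)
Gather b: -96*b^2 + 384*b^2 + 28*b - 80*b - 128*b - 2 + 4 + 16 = 288*b^2 - 180*b + 18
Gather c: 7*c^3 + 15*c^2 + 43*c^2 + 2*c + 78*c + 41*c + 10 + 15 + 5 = 7*c^3 + 58*c^2 + 121*c + 30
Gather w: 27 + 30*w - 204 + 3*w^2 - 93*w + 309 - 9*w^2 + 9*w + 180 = -6*w^2 - 54*w + 312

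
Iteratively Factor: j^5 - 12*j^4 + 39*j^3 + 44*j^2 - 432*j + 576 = (j + 3)*(j^4 - 15*j^3 + 84*j^2 - 208*j + 192) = (j - 3)*(j + 3)*(j^3 - 12*j^2 + 48*j - 64) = (j - 4)*(j - 3)*(j + 3)*(j^2 - 8*j + 16) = (j - 4)^2*(j - 3)*(j + 3)*(j - 4)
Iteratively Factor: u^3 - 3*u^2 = (u)*(u^2 - 3*u) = u^2*(u - 3)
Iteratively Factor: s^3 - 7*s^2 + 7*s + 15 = (s + 1)*(s^2 - 8*s + 15) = (s - 5)*(s + 1)*(s - 3)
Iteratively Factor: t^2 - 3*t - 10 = (t + 2)*(t - 5)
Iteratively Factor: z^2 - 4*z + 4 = (z - 2)*(z - 2)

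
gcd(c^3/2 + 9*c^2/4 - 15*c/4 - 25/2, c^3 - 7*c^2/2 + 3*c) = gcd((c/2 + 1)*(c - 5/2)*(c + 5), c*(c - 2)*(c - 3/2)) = 1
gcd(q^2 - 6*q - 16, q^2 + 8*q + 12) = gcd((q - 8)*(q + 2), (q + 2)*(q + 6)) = q + 2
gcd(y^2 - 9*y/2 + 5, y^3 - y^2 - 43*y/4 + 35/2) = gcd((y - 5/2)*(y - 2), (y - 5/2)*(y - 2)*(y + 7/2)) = y^2 - 9*y/2 + 5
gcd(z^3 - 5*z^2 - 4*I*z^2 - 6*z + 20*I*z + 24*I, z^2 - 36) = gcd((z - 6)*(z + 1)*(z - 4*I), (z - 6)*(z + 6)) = z - 6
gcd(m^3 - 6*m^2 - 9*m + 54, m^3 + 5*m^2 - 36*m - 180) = m - 6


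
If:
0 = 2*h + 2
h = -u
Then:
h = -1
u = 1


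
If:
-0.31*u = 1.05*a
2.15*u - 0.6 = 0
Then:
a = -0.08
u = 0.28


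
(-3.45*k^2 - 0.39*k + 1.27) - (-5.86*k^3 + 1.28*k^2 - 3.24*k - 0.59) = 5.86*k^3 - 4.73*k^2 + 2.85*k + 1.86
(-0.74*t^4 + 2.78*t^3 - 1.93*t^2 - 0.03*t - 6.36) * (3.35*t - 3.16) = -2.479*t^5 + 11.6514*t^4 - 15.2503*t^3 + 5.9983*t^2 - 21.2112*t + 20.0976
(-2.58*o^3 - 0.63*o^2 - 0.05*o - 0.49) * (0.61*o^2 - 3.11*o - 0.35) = -1.5738*o^5 + 7.6395*o^4 + 2.8318*o^3 + 0.0771*o^2 + 1.5414*o + 0.1715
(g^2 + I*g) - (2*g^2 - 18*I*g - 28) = -g^2 + 19*I*g + 28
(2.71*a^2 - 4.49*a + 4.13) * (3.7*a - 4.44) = 10.027*a^3 - 28.6454*a^2 + 35.2166*a - 18.3372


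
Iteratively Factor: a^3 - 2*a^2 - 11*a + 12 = (a - 4)*(a^2 + 2*a - 3) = (a - 4)*(a - 1)*(a + 3)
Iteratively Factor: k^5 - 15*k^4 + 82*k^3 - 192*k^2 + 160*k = (k - 4)*(k^4 - 11*k^3 + 38*k^2 - 40*k) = k*(k - 4)*(k^3 - 11*k^2 + 38*k - 40) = k*(k - 4)*(k - 2)*(k^2 - 9*k + 20) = k*(k - 5)*(k - 4)*(k - 2)*(k - 4)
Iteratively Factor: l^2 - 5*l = (l - 5)*(l)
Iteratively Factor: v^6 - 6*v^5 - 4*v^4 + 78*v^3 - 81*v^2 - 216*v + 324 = (v - 3)*(v^5 - 3*v^4 - 13*v^3 + 39*v^2 + 36*v - 108) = (v - 3)^2*(v^4 - 13*v^2 + 36) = (v - 3)^2*(v + 2)*(v^3 - 2*v^2 - 9*v + 18) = (v - 3)^2*(v - 2)*(v + 2)*(v^2 - 9) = (v - 3)^2*(v - 2)*(v + 2)*(v + 3)*(v - 3)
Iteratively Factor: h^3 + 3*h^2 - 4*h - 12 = (h - 2)*(h^2 + 5*h + 6) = (h - 2)*(h + 3)*(h + 2)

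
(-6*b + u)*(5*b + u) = -30*b^2 - b*u + u^2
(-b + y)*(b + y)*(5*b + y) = -5*b^3 - b^2*y + 5*b*y^2 + y^3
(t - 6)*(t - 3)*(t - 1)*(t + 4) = t^4 - 6*t^3 - 13*t^2 + 90*t - 72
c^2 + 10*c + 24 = (c + 4)*(c + 6)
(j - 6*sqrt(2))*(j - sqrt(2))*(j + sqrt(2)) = j^3 - 6*sqrt(2)*j^2 - 2*j + 12*sqrt(2)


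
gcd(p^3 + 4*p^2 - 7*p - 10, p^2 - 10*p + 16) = p - 2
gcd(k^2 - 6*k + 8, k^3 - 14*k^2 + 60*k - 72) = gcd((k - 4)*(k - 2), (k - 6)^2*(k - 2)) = k - 2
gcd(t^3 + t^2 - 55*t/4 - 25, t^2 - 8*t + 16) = t - 4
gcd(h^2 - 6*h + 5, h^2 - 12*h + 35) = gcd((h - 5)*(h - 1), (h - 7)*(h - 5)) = h - 5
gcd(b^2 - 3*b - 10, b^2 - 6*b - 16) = b + 2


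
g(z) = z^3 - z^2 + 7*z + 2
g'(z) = 3*z^2 - 2*z + 7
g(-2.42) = -34.97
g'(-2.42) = 29.41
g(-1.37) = -12.04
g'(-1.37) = 15.37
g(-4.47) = -138.59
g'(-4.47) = 75.88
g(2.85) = 36.98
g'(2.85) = 25.67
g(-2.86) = -49.59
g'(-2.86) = 37.26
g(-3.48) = -76.61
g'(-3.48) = 50.29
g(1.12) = 9.99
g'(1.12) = 8.52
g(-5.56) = -239.71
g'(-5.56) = 110.86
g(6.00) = 224.00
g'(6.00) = 103.00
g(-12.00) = -1954.00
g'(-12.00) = 463.00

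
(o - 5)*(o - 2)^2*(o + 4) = o^4 - 5*o^3 - 12*o^2 + 76*o - 80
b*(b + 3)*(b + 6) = b^3 + 9*b^2 + 18*b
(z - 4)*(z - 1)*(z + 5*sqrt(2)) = z^3 - 5*z^2 + 5*sqrt(2)*z^2 - 25*sqrt(2)*z + 4*z + 20*sqrt(2)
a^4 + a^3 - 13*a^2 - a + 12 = (a - 3)*(a - 1)*(a + 1)*(a + 4)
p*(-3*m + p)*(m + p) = -3*m^2*p - 2*m*p^2 + p^3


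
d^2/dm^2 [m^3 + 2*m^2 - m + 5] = 6*m + 4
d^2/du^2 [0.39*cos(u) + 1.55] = -0.39*cos(u)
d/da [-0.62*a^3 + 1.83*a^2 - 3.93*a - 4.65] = -1.86*a^2 + 3.66*a - 3.93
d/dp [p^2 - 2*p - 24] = 2*p - 2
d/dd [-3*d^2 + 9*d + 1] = 9 - 6*d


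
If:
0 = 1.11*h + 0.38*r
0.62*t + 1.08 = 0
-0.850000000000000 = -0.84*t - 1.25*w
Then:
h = -0.342342342342342*r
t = -1.74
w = 1.85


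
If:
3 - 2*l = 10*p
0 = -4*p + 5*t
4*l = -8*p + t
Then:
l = -27/32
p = 15/32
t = 3/8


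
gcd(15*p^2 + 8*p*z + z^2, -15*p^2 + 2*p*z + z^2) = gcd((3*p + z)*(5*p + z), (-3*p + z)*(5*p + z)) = 5*p + z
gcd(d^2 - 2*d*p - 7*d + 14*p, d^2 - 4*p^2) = -d + 2*p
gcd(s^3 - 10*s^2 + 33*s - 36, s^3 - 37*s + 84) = s^2 - 7*s + 12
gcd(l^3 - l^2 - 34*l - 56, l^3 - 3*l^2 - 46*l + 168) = 1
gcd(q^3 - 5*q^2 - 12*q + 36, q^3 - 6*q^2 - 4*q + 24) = q^2 - 8*q + 12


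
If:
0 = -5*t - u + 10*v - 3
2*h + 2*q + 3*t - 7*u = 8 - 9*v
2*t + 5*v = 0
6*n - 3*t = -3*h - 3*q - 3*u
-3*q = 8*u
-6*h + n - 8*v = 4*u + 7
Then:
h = -143/170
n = -679/1955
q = 806/391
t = -387/1564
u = -1209/1564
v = 387/3910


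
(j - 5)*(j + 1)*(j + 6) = j^3 + 2*j^2 - 29*j - 30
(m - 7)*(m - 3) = m^2 - 10*m + 21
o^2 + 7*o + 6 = (o + 1)*(o + 6)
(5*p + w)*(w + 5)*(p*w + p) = 5*p^2*w^2 + 30*p^2*w + 25*p^2 + p*w^3 + 6*p*w^2 + 5*p*w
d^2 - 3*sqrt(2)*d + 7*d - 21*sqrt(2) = (d + 7)*(d - 3*sqrt(2))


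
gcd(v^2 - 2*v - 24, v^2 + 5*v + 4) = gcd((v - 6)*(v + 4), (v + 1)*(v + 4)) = v + 4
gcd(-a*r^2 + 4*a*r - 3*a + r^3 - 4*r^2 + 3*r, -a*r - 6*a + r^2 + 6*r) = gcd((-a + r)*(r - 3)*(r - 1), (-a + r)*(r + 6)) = -a + r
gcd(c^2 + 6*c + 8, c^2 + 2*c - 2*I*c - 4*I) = c + 2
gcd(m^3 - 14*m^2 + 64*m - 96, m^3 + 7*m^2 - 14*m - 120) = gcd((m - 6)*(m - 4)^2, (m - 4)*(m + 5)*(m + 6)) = m - 4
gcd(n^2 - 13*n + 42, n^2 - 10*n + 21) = n - 7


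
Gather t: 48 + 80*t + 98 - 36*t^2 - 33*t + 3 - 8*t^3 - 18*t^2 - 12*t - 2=-8*t^3 - 54*t^2 + 35*t + 147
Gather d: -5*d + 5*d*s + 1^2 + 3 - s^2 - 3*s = d*(5*s - 5) - s^2 - 3*s + 4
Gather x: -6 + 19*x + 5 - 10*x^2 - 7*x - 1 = -10*x^2 + 12*x - 2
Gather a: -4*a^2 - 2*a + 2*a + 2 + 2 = 4 - 4*a^2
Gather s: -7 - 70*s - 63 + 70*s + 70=0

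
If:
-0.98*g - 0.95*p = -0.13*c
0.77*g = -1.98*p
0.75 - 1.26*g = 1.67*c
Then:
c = 0.39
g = 0.08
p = -0.03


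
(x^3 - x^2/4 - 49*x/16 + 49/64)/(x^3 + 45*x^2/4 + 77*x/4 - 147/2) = (16*x^2 + 24*x - 7)/(16*(x^2 + 13*x + 42))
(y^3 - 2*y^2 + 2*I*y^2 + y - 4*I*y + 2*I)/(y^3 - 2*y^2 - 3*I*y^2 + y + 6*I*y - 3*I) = (y + 2*I)/(y - 3*I)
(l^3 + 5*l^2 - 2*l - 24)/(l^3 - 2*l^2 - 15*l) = (l^2 + 2*l - 8)/(l*(l - 5))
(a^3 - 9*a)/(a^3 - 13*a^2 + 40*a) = (a^2 - 9)/(a^2 - 13*a + 40)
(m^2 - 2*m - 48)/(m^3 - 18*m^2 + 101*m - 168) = (m + 6)/(m^2 - 10*m + 21)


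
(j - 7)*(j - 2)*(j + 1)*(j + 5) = j^4 - 3*j^3 - 35*j^2 + 39*j + 70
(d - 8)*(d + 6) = d^2 - 2*d - 48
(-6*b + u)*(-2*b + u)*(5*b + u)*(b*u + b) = 60*b^4*u + 60*b^4 - 28*b^3*u^2 - 28*b^3*u - 3*b^2*u^3 - 3*b^2*u^2 + b*u^4 + b*u^3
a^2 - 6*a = a*(a - 6)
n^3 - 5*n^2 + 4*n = n*(n - 4)*(n - 1)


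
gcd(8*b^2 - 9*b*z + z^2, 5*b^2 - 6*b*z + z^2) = -b + z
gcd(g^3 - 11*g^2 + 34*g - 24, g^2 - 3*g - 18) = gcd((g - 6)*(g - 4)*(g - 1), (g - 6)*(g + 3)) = g - 6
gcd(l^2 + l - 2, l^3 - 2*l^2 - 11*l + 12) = l - 1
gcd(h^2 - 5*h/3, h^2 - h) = h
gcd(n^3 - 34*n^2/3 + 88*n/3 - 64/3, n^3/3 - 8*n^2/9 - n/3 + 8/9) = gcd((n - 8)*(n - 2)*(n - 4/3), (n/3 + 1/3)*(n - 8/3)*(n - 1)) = 1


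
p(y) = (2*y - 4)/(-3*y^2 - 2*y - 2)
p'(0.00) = -3.00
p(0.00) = 2.00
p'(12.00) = 0.00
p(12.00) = -0.04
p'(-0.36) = -0.93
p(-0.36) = 2.83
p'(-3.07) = 0.20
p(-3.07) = 0.42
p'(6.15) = 0.00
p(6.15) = -0.06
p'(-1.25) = 1.56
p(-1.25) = 1.55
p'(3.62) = -0.01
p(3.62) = -0.07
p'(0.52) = -1.54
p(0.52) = 0.77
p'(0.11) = -2.86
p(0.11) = 1.68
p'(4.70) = 0.00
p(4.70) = -0.07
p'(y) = (2*y - 4)*(6*y + 2)/(-3*y^2 - 2*y - 2)^2 + 2/(-3*y^2 - 2*y - 2) = 6*(y^2 - 4*y - 2)/(9*y^4 + 12*y^3 + 16*y^2 + 8*y + 4)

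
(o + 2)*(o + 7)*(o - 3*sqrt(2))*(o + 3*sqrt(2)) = o^4 + 9*o^3 - 4*o^2 - 162*o - 252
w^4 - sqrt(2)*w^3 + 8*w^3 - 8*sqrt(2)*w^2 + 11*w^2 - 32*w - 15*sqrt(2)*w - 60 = (w + 3)*(w + 5)*(w - 2*sqrt(2))*(w + sqrt(2))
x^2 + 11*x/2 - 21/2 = (x - 3/2)*(x + 7)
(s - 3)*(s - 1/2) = s^2 - 7*s/2 + 3/2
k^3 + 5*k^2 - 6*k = k*(k - 1)*(k + 6)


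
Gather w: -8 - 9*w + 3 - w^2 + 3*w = -w^2 - 6*w - 5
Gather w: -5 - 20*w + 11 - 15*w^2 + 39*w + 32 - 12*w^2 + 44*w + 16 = -27*w^2 + 63*w + 54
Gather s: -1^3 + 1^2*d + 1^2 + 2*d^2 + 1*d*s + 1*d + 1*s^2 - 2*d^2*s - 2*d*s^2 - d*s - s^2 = -2*d^2*s + 2*d^2 - 2*d*s^2 + 2*d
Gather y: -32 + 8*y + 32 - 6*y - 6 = 2*y - 6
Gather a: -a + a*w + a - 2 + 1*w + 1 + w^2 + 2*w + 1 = a*w + w^2 + 3*w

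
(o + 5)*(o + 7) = o^2 + 12*o + 35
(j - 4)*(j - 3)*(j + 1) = j^3 - 6*j^2 + 5*j + 12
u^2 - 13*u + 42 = (u - 7)*(u - 6)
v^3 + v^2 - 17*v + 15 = (v - 3)*(v - 1)*(v + 5)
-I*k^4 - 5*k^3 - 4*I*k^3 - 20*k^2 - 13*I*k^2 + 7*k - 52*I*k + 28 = (k + 4)*(k - 7*I)*(k + I)*(-I*k + 1)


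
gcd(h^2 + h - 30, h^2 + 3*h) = 1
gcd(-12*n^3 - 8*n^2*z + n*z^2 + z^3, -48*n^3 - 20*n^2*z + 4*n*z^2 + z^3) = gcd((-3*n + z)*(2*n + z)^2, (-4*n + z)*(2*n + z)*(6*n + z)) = 2*n + z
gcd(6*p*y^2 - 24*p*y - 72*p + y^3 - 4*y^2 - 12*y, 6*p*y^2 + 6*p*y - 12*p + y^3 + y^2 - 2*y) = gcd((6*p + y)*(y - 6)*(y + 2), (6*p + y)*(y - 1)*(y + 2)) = 6*p*y + 12*p + y^2 + 2*y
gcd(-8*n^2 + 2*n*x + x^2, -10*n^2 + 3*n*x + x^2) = -2*n + x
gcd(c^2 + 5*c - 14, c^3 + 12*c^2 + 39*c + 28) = c + 7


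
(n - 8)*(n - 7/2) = n^2 - 23*n/2 + 28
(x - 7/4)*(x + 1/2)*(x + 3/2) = x^3 + x^2/4 - 11*x/4 - 21/16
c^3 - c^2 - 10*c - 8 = (c - 4)*(c + 1)*(c + 2)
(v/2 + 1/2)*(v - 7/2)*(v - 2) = v^3/2 - 9*v^2/4 + 3*v/4 + 7/2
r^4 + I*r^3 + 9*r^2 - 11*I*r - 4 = (r - I)^3*(r + 4*I)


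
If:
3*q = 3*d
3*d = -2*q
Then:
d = 0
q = 0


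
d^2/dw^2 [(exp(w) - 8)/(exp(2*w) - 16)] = (8*(4 - exp(w))*(exp(2*w) - 16)*exp(w) + 8*(exp(w) - 8)*exp(3*w) + (exp(2*w) - 16)^2)*exp(w)/(exp(2*w) - 16)^3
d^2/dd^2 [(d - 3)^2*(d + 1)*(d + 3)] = 12*d^2 - 12*d - 24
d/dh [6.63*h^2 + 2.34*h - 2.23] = 13.26*h + 2.34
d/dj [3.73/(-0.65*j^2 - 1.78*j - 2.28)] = (4.849*j + 6.6394)/(0.65*j^2 + 1.78*j + 2.28)^2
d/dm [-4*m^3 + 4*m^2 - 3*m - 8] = -12*m^2 + 8*m - 3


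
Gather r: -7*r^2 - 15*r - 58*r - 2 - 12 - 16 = -7*r^2 - 73*r - 30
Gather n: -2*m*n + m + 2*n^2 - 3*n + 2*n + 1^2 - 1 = m + 2*n^2 + n*(-2*m - 1)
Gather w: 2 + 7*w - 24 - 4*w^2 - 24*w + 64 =-4*w^2 - 17*w + 42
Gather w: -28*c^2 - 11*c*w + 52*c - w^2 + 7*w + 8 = -28*c^2 + 52*c - w^2 + w*(7 - 11*c) + 8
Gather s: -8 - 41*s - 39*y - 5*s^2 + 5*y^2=-5*s^2 - 41*s + 5*y^2 - 39*y - 8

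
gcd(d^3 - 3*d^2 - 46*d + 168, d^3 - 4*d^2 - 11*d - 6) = d - 6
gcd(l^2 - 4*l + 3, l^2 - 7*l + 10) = 1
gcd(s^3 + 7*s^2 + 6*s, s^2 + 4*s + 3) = s + 1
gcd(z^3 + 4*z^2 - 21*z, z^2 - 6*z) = z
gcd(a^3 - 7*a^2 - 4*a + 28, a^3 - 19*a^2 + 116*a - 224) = a - 7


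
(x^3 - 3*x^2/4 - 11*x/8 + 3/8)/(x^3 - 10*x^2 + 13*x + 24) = (8*x^2 - 14*x + 3)/(8*(x^2 - 11*x + 24))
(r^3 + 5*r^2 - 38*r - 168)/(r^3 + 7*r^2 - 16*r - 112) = (r - 6)/(r - 4)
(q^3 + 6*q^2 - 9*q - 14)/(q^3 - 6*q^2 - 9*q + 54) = (q^3 + 6*q^2 - 9*q - 14)/(q^3 - 6*q^2 - 9*q + 54)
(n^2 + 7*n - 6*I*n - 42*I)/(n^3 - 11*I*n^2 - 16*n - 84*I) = (n + 7)/(n^2 - 5*I*n + 14)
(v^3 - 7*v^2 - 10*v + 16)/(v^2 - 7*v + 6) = (v^2 - 6*v - 16)/(v - 6)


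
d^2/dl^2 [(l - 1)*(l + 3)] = 2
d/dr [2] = 0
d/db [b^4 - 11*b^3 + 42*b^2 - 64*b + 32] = 4*b^3 - 33*b^2 + 84*b - 64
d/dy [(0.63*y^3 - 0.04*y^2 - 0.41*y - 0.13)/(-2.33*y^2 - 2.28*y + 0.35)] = (-1.4679*y^4 - 2.8728*y^3 - 0.2026*y^2 - 0.6338*y - 0.4399)/(5.4289*y^4 + 10.6248*y^3 + 3.5674*y^2 - 1.596*y + 0.1225)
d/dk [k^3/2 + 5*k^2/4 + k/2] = 3*k^2/2 + 5*k/2 + 1/2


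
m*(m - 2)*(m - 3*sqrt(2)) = m^3 - 3*sqrt(2)*m^2 - 2*m^2 + 6*sqrt(2)*m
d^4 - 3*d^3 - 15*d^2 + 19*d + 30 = (d - 5)*(d - 2)*(d + 1)*(d + 3)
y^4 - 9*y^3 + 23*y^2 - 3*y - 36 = (y - 4)*(y - 3)^2*(y + 1)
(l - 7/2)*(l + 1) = l^2 - 5*l/2 - 7/2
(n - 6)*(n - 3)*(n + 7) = n^3 - 2*n^2 - 45*n + 126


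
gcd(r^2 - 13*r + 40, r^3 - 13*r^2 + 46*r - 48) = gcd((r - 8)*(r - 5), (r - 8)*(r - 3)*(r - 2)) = r - 8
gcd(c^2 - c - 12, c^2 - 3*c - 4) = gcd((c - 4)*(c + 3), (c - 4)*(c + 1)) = c - 4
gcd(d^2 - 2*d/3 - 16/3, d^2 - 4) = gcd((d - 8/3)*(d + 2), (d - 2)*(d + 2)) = d + 2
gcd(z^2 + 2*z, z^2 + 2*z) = z^2 + 2*z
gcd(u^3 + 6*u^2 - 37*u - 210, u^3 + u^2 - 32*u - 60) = u^2 - u - 30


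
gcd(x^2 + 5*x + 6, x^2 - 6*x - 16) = x + 2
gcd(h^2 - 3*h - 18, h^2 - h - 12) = h + 3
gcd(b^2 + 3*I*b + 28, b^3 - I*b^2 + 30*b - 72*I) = b - 4*I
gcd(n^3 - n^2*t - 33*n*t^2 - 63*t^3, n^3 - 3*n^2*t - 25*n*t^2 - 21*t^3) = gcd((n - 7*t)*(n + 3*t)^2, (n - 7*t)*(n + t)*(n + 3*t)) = -n^2 + 4*n*t + 21*t^2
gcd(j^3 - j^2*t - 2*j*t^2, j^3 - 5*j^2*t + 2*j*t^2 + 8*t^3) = -j^2 + j*t + 2*t^2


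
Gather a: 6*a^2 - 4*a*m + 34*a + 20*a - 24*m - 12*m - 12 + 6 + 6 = 6*a^2 + a*(54 - 4*m) - 36*m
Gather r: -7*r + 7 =7 - 7*r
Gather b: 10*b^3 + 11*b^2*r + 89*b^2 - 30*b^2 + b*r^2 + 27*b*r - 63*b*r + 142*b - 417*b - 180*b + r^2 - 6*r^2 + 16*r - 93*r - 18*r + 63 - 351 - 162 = 10*b^3 + b^2*(11*r + 59) + b*(r^2 - 36*r - 455) - 5*r^2 - 95*r - 450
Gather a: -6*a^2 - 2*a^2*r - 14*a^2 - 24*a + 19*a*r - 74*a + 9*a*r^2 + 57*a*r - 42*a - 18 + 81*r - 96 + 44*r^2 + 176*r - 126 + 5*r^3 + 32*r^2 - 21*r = a^2*(-2*r - 20) + a*(9*r^2 + 76*r - 140) + 5*r^3 + 76*r^2 + 236*r - 240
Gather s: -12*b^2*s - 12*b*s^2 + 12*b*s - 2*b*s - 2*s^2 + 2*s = s^2*(-12*b - 2) + s*(-12*b^2 + 10*b + 2)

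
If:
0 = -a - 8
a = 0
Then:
No Solution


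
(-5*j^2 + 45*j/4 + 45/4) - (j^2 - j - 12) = -6*j^2 + 49*j/4 + 93/4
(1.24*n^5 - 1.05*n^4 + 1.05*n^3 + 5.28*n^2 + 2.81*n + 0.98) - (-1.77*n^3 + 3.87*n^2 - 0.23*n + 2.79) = 1.24*n^5 - 1.05*n^4 + 2.82*n^3 + 1.41*n^2 + 3.04*n - 1.81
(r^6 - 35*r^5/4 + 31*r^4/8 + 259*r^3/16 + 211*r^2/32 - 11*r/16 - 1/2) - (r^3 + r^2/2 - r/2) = r^6 - 35*r^5/4 + 31*r^4/8 + 243*r^3/16 + 195*r^2/32 - 3*r/16 - 1/2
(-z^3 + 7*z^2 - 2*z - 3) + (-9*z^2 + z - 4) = -z^3 - 2*z^2 - z - 7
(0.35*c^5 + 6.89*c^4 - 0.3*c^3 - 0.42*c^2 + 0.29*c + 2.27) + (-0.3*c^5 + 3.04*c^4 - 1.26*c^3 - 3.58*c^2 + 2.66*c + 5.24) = 0.05*c^5 + 9.93*c^4 - 1.56*c^3 - 4.0*c^2 + 2.95*c + 7.51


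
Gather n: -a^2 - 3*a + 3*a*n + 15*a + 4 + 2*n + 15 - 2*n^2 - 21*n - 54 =-a^2 + 12*a - 2*n^2 + n*(3*a - 19) - 35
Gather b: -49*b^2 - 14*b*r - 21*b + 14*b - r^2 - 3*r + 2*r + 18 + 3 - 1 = -49*b^2 + b*(-14*r - 7) - r^2 - r + 20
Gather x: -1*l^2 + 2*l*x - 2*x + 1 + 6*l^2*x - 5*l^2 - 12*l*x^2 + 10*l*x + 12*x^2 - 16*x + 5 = -6*l^2 + x^2*(12 - 12*l) + x*(6*l^2 + 12*l - 18) + 6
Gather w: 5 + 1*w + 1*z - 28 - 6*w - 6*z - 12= -5*w - 5*z - 35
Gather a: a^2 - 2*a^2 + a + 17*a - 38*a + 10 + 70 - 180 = -a^2 - 20*a - 100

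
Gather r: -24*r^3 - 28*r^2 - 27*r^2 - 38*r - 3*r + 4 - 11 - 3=-24*r^3 - 55*r^2 - 41*r - 10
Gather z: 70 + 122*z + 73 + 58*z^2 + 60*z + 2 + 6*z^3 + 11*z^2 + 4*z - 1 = 6*z^3 + 69*z^2 + 186*z + 144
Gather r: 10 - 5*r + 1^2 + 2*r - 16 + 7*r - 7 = 4*r - 12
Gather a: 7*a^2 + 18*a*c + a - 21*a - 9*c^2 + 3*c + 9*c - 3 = 7*a^2 + a*(18*c - 20) - 9*c^2 + 12*c - 3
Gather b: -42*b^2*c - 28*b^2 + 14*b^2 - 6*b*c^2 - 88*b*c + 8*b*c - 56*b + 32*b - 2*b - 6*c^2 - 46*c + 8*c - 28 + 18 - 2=b^2*(-42*c - 14) + b*(-6*c^2 - 80*c - 26) - 6*c^2 - 38*c - 12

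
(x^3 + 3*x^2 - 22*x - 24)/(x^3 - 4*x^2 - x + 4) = (x + 6)/(x - 1)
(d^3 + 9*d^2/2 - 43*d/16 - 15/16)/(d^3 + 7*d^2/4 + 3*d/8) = (4*d^2 + 17*d - 15)/(2*d*(2*d + 3))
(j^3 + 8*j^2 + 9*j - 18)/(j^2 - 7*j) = (j^3 + 8*j^2 + 9*j - 18)/(j*(j - 7))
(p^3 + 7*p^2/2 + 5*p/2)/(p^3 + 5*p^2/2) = (p + 1)/p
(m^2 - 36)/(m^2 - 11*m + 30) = (m + 6)/(m - 5)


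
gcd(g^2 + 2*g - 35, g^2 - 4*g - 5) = g - 5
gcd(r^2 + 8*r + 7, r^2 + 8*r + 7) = r^2 + 8*r + 7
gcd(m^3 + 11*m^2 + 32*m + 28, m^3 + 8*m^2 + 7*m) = m + 7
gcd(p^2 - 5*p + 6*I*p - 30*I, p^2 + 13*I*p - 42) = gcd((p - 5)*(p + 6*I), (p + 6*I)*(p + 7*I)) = p + 6*I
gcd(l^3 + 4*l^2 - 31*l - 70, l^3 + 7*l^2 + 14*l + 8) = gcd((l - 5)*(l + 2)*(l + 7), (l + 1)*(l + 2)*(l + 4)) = l + 2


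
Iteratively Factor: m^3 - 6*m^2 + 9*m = (m - 3)*(m^2 - 3*m) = m*(m - 3)*(m - 3)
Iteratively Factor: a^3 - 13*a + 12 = (a - 3)*(a^2 + 3*a - 4) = (a - 3)*(a + 4)*(a - 1)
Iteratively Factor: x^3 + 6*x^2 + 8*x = (x + 4)*(x^2 + 2*x) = (x + 2)*(x + 4)*(x)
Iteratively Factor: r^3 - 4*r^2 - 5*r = (r + 1)*(r^2 - 5*r) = r*(r + 1)*(r - 5)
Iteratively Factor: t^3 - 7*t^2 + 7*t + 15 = (t + 1)*(t^2 - 8*t + 15) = (t - 3)*(t + 1)*(t - 5)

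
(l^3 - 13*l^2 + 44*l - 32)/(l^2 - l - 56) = (l^2 - 5*l + 4)/(l + 7)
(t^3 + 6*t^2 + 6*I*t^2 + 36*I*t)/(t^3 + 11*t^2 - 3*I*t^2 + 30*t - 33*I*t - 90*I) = t*(t + 6*I)/(t^2 + t*(5 - 3*I) - 15*I)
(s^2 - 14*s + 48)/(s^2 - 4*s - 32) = (s - 6)/(s + 4)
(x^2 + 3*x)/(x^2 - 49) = x*(x + 3)/(x^2 - 49)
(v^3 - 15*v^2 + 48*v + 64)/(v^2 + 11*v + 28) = (v^3 - 15*v^2 + 48*v + 64)/(v^2 + 11*v + 28)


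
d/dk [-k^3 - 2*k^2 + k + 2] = -3*k^2 - 4*k + 1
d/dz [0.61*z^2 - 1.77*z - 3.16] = 1.22*z - 1.77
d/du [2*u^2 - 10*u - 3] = 4*u - 10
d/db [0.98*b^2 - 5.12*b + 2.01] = 1.96*b - 5.12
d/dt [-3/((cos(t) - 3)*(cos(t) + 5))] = -6*(cos(t) + 1)*sin(t)/((cos(t) - 3)^2*(cos(t) + 5)^2)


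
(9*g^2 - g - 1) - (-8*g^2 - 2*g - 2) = 17*g^2 + g + 1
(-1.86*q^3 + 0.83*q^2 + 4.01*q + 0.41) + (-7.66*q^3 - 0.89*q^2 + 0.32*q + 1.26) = -9.52*q^3 - 0.0600000000000001*q^2 + 4.33*q + 1.67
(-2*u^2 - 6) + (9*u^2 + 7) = 7*u^2 + 1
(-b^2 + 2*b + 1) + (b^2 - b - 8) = b - 7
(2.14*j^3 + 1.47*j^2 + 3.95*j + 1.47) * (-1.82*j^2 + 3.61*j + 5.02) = -3.8948*j^5 + 5.05*j^4 + 8.8605*j^3 + 18.9635*j^2 + 25.1357*j + 7.3794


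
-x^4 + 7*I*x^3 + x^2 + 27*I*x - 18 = (x - 6*I)*(x - 3*I)*(-I*x + 1)^2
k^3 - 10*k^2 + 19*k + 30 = (k - 6)*(k - 5)*(k + 1)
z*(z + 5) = z^2 + 5*z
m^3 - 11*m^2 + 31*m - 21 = (m - 7)*(m - 3)*(m - 1)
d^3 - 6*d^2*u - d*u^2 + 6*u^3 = (d - 6*u)*(d - u)*(d + u)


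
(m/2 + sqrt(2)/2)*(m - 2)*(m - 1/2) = m^3/2 - 5*m^2/4 + sqrt(2)*m^2/2 - 5*sqrt(2)*m/4 + m/2 + sqrt(2)/2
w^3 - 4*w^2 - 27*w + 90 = (w - 6)*(w - 3)*(w + 5)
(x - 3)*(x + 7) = x^2 + 4*x - 21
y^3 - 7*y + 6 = (y - 2)*(y - 1)*(y + 3)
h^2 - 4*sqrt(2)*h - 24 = (h - 6*sqrt(2))*(h + 2*sqrt(2))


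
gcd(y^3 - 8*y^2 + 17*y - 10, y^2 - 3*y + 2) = y^2 - 3*y + 2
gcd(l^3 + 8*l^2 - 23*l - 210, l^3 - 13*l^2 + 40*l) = l - 5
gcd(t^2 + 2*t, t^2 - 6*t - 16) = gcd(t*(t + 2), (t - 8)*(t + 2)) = t + 2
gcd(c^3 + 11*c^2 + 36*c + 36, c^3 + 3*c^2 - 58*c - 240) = c + 6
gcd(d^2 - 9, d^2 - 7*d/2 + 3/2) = d - 3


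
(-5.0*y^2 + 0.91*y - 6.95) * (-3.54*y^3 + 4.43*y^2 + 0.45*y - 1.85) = 17.7*y^5 - 25.3714*y^4 + 26.3843*y^3 - 21.129*y^2 - 4.811*y + 12.8575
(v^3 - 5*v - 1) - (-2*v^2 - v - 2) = v^3 + 2*v^2 - 4*v + 1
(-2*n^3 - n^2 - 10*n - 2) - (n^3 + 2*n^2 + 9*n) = -3*n^3 - 3*n^2 - 19*n - 2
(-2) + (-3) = -5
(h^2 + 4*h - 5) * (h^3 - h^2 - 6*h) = h^5 + 3*h^4 - 15*h^3 - 19*h^2 + 30*h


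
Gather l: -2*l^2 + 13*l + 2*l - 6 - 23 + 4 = -2*l^2 + 15*l - 25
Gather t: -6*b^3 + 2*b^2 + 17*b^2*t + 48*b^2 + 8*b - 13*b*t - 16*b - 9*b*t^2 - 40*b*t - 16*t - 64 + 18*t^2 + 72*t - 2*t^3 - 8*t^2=-6*b^3 + 50*b^2 - 8*b - 2*t^3 + t^2*(10 - 9*b) + t*(17*b^2 - 53*b + 56) - 64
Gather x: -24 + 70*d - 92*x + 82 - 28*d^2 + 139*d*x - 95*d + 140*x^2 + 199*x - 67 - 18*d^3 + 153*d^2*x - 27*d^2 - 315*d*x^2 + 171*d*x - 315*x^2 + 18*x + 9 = -18*d^3 - 55*d^2 - 25*d + x^2*(-315*d - 175) + x*(153*d^2 + 310*d + 125)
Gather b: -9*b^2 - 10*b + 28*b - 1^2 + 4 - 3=-9*b^2 + 18*b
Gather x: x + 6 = x + 6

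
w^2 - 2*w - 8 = (w - 4)*(w + 2)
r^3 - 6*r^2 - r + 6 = (r - 6)*(r - 1)*(r + 1)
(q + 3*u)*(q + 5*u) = q^2 + 8*q*u + 15*u^2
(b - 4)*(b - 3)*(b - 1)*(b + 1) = b^4 - 7*b^3 + 11*b^2 + 7*b - 12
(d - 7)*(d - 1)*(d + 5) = d^3 - 3*d^2 - 33*d + 35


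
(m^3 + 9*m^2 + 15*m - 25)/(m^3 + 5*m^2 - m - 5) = (m + 5)/(m + 1)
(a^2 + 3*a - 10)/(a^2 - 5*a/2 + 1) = 2*(a + 5)/(2*a - 1)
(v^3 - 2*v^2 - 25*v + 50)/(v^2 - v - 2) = (v^2 - 25)/(v + 1)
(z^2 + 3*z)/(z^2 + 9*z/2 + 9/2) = 2*z/(2*z + 3)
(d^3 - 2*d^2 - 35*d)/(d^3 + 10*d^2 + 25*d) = (d - 7)/(d + 5)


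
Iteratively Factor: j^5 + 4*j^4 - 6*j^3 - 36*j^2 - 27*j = (j + 1)*(j^4 + 3*j^3 - 9*j^2 - 27*j) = (j - 3)*(j + 1)*(j^3 + 6*j^2 + 9*j) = (j - 3)*(j + 1)*(j + 3)*(j^2 + 3*j) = j*(j - 3)*(j + 1)*(j + 3)*(j + 3)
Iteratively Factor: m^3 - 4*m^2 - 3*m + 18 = (m - 3)*(m^2 - m - 6) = (m - 3)^2*(m + 2)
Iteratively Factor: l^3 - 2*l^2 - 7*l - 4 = (l - 4)*(l^2 + 2*l + 1) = (l - 4)*(l + 1)*(l + 1)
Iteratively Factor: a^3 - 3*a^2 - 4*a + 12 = (a - 3)*(a^2 - 4) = (a - 3)*(a - 2)*(a + 2)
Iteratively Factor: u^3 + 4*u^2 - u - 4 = (u - 1)*(u^2 + 5*u + 4) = (u - 1)*(u + 1)*(u + 4)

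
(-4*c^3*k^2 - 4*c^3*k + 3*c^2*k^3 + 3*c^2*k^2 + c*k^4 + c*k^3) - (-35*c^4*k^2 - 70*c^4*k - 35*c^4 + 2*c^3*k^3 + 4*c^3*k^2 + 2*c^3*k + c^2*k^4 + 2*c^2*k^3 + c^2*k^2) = 35*c^4*k^2 + 70*c^4*k + 35*c^4 - 2*c^3*k^3 - 8*c^3*k^2 - 6*c^3*k - c^2*k^4 + c^2*k^3 + 2*c^2*k^2 + c*k^4 + c*k^3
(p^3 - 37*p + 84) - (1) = p^3 - 37*p + 83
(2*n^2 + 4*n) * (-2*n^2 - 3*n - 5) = -4*n^4 - 14*n^3 - 22*n^2 - 20*n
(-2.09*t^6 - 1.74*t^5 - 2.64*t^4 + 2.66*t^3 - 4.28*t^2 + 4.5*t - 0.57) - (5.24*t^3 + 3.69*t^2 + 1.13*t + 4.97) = -2.09*t^6 - 1.74*t^5 - 2.64*t^4 - 2.58*t^3 - 7.97*t^2 + 3.37*t - 5.54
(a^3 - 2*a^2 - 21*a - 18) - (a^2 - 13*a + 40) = a^3 - 3*a^2 - 8*a - 58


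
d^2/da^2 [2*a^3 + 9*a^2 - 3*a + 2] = 12*a + 18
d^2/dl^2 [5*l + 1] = 0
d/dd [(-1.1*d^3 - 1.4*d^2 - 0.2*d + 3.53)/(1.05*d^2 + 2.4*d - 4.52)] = (-1.155*d^4 - 5.28*d^3 + 11.766*d^2 + 5.243*d - 7.568)/(1.1025*d^4 + 5.04*d^3 - 3.732*d^2 - 21.696*d + 20.4304)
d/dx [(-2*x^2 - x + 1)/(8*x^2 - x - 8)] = (10*x^2 + 16*x + 9)/(64*x^4 - 16*x^3 - 127*x^2 + 16*x + 64)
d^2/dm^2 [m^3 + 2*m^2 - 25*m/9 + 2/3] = 6*m + 4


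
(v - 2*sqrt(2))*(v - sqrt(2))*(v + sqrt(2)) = v^3 - 2*sqrt(2)*v^2 - 2*v + 4*sqrt(2)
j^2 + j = j*(j + 1)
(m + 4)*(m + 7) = m^2 + 11*m + 28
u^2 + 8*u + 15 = (u + 3)*(u + 5)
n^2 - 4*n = n*(n - 4)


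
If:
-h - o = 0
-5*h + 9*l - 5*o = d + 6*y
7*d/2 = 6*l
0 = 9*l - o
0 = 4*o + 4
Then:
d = -4/21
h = 1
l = -1/9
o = -1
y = -17/126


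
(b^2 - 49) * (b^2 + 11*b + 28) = b^4 + 11*b^3 - 21*b^2 - 539*b - 1372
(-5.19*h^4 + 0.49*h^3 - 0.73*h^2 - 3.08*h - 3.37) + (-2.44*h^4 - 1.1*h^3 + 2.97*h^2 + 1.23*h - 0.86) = -7.63*h^4 - 0.61*h^3 + 2.24*h^2 - 1.85*h - 4.23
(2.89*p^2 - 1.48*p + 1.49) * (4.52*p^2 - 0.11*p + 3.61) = 13.0628*p^4 - 7.0075*p^3 + 17.3305*p^2 - 5.5067*p + 5.3789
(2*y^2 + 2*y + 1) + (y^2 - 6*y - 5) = 3*y^2 - 4*y - 4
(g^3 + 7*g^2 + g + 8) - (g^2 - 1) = g^3 + 6*g^2 + g + 9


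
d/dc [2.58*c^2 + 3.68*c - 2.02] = 5.16*c + 3.68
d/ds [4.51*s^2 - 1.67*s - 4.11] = 9.02*s - 1.67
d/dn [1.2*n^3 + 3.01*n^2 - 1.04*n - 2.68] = 3.6*n^2 + 6.02*n - 1.04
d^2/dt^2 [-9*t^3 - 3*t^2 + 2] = -54*t - 6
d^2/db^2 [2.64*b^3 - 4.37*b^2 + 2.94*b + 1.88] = 15.84*b - 8.74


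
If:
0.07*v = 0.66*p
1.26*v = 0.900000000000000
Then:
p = 0.08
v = 0.71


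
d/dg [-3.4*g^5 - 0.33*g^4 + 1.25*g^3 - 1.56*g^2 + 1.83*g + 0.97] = -17.0*g^4 - 1.32*g^3 + 3.75*g^2 - 3.12*g + 1.83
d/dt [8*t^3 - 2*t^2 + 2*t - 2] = 24*t^2 - 4*t + 2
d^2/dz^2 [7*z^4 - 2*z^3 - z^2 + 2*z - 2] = 84*z^2 - 12*z - 2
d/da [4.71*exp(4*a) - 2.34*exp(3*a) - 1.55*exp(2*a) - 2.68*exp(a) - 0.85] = (18.84*exp(3*a) - 7.02*exp(2*a) - 3.1*exp(a) - 2.68)*exp(a)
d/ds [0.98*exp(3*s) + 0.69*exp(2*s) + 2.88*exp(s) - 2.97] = (2.94*exp(2*s) + 1.38*exp(s) + 2.88)*exp(s)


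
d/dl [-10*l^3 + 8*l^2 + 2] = 2*l*(8 - 15*l)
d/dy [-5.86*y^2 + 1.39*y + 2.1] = 1.39 - 11.72*y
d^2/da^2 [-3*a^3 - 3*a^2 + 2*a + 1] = -18*a - 6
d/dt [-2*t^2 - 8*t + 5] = -4*t - 8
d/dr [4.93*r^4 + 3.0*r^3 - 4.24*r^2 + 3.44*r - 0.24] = 19.72*r^3 + 9.0*r^2 - 8.48*r + 3.44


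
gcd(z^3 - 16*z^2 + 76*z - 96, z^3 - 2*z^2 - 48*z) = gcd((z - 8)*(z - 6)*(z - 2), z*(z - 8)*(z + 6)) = z - 8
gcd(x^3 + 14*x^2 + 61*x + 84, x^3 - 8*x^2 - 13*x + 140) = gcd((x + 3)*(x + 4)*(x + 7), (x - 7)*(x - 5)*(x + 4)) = x + 4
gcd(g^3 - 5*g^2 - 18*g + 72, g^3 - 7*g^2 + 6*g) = g - 6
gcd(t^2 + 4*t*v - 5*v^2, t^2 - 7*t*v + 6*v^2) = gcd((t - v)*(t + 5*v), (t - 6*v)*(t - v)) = t - v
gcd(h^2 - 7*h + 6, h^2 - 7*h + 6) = h^2 - 7*h + 6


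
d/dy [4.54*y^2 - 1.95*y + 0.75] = 9.08*y - 1.95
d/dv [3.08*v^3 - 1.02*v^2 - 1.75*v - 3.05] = 9.24*v^2 - 2.04*v - 1.75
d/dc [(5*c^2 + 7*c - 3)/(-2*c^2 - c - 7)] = (9*c^2 - 82*c - 52)/(4*c^4 + 4*c^3 + 29*c^2 + 14*c + 49)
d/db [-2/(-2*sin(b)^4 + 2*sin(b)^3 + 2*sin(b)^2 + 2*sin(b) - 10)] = 4*(2*sin(4*b) + 7*cos(b) - 3*cos(3*b))/((1 - cos(2*b))^2 - 7*sin(b) + sin(3*b) + 2*cos(2*b) + 18)^2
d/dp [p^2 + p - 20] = 2*p + 1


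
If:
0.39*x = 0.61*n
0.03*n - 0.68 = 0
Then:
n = 22.67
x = 35.45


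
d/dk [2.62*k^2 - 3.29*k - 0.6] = 5.24*k - 3.29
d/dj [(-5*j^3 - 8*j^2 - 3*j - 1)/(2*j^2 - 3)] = (-10*j^4 + 51*j^2 + 52*j + 9)/(4*j^4 - 12*j^2 + 9)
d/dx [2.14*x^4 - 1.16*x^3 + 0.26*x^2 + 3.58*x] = 8.56*x^3 - 3.48*x^2 + 0.52*x + 3.58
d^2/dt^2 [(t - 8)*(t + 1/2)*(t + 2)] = 6*t - 11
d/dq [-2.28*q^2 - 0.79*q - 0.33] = -4.56*q - 0.79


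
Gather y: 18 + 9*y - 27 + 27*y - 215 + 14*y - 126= 50*y - 350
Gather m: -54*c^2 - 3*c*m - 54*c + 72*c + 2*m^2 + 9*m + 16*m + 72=-54*c^2 + 18*c + 2*m^2 + m*(25 - 3*c) + 72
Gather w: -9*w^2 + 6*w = -9*w^2 + 6*w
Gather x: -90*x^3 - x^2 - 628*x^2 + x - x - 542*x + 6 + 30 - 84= -90*x^3 - 629*x^2 - 542*x - 48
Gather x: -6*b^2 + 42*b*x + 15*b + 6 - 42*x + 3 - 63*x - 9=-6*b^2 + 15*b + x*(42*b - 105)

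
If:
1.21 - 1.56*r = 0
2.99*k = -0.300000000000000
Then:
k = -0.10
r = 0.78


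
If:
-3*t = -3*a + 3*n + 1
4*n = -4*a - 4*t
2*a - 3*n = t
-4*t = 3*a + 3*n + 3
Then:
No Solution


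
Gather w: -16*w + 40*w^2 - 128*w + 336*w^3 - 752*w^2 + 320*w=336*w^3 - 712*w^2 + 176*w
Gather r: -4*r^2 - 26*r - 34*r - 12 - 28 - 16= -4*r^2 - 60*r - 56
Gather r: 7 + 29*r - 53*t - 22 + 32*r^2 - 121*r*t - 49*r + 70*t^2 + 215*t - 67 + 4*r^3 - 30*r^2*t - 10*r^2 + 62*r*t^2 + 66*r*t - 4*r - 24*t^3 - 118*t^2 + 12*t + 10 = 4*r^3 + r^2*(22 - 30*t) + r*(62*t^2 - 55*t - 24) - 24*t^3 - 48*t^2 + 174*t - 72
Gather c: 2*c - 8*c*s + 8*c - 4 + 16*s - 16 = c*(10 - 8*s) + 16*s - 20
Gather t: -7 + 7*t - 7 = 7*t - 14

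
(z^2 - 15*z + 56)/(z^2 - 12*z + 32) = (z - 7)/(z - 4)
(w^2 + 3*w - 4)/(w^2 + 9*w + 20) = (w - 1)/(w + 5)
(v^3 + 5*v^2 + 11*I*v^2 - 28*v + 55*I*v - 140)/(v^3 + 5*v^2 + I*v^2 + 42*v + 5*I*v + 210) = (v + 4*I)/(v - 6*I)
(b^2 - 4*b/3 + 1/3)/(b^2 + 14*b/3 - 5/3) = (b - 1)/(b + 5)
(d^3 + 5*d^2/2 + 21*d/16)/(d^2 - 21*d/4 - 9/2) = d*(4*d + 7)/(4*(d - 6))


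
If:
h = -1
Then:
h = -1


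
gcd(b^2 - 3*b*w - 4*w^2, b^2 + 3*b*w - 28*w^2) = -b + 4*w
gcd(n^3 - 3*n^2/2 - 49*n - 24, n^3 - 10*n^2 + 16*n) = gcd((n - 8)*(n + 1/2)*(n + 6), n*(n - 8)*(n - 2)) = n - 8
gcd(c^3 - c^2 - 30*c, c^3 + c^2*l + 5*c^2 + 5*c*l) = c^2 + 5*c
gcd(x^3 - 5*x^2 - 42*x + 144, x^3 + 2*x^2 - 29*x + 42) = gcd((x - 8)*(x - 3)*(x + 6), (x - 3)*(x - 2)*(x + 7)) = x - 3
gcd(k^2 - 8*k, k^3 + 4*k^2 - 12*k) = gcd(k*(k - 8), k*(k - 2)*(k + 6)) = k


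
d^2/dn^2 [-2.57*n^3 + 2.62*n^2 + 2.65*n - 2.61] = 5.24 - 15.42*n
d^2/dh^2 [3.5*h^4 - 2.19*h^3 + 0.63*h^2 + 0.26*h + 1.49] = 42.0*h^2 - 13.14*h + 1.26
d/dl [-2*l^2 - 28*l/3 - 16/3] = -4*l - 28/3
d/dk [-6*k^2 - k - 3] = -12*k - 1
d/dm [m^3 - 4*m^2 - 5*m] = 3*m^2 - 8*m - 5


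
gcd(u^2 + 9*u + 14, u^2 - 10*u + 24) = 1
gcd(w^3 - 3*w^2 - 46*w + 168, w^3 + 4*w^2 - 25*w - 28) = w^2 + 3*w - 28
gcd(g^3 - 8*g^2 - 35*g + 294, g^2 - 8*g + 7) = g - 7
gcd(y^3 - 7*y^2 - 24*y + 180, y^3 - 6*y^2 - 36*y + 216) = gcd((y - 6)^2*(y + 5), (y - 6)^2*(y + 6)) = y^2 - 12*y + 36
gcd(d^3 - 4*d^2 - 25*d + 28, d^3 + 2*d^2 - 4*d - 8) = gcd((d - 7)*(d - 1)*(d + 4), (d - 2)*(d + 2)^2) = 1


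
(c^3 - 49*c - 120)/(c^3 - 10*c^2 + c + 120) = (c + 5)/(c - 5)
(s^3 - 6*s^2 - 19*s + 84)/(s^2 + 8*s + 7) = (s^3 - 6*s^2 - 19*s + 84)/(s^2 + 8*s + 7)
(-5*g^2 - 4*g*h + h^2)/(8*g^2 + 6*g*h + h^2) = (-5*g^2 - 4*g*h + h^2)/(8*g^2 + 6*g*h + h^2)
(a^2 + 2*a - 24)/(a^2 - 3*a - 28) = (-a^2 - 2*a + 24)/(-a^2 + 3*a + 28)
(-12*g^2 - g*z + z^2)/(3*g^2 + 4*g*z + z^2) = (-4*g + z)/(g + z)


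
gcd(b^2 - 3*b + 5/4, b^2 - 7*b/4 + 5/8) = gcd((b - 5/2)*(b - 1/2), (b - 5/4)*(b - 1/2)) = b - 1/2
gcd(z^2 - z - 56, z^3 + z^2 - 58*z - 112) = z^2 - z - 56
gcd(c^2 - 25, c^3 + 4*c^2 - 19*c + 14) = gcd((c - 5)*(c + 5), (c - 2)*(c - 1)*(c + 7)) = 1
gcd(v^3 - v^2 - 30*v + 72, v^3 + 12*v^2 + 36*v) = v + 6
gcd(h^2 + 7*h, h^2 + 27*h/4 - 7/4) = h + 7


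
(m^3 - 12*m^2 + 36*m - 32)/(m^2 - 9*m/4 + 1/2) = 4*(m^2 - 10*m + 16)/(4*m - 1)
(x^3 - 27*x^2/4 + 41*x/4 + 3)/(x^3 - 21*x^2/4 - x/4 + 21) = (4*x + 1)/(4*x + 7)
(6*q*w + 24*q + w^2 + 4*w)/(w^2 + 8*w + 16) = (6*q + w)/(w + 4)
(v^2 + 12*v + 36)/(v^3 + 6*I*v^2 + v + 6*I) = (v^2 + 12*v + 36)/(v^3 + 6*I*v^2 + v + 6*I)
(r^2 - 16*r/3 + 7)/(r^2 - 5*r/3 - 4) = (3*r - 7)/(3*r + 4)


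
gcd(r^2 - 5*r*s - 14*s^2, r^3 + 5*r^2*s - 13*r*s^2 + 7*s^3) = 1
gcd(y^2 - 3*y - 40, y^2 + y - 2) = 1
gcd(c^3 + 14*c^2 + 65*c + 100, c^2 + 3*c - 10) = c + 5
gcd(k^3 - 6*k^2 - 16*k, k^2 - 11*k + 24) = k - 8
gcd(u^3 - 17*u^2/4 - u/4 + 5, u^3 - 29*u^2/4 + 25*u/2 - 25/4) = u - 5/4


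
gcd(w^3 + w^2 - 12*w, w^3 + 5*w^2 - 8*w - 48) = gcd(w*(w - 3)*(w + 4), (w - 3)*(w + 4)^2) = w^2 + w - 12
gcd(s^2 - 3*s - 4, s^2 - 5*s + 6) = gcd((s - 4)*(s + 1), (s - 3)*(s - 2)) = 1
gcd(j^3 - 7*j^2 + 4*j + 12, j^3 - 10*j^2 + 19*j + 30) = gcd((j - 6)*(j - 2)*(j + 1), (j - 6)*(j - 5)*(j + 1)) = j^2 - 5*j - 6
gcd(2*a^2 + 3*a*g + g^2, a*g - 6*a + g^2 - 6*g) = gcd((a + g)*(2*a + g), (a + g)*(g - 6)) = a + g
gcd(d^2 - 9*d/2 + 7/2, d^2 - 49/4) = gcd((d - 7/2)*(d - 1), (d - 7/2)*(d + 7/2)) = d - 7/2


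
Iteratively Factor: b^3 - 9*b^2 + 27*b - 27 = (b - 3)*(b^2 - 6*b + 9) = (b - 3)^2*(b - 3)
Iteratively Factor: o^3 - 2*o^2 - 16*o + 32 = (o - 2)*(o^2 - 16) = (o - 2)*(o + 4)*(o - 4)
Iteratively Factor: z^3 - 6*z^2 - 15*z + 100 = (z + 4)*(z^2 - 10*z + 25) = (z - 5)*(z + 4)*(z - 5)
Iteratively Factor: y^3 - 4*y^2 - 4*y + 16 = (y - 4)*(y^2 - 4) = (y - 4)*(y + 2)*(y - 2)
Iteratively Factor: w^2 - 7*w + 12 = (w - 3)*(w - 4)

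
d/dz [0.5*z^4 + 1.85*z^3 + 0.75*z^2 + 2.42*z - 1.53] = 2.0*z^3 + 5.55*z^2 + 1.5*z + 2.42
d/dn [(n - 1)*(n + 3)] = 2*n + 2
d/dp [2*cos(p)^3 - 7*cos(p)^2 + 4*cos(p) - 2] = 2*(-3*cos(p)^2 + 7*cos(p) - 2)*sin(p)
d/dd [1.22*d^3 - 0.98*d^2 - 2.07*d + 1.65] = 3.66*d^2 - 1.96*d - 2.07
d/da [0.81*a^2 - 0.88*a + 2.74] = 1.62*a - 0.88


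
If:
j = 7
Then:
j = 7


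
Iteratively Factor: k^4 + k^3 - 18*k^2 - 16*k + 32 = (k - 4)*(k^3 + 5*k^2 + 2*k - 8) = (k - 4)*(k - 1)*(k^2 + 6*k + 8) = (k - 4)*(k - 1)*(k + 2)*(k + 4)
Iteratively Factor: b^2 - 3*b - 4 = (b + 1)*(b - 4)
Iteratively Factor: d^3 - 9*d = (d + 3)*(d^2 - 3*d) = (d - 3)*(d + 3)*(d)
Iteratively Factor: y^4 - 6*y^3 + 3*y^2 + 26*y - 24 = (y - 4)*(y^3 - 2*y^2 - 5*y + 6) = (y - 4)*(y - 1)*(y^2 - y - 6) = (y - 4)*(y - 3)*(y - 1)*(y + 2)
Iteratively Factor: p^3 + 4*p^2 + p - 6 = (p + 3)*(p^2 + p - 2) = (p - 1)*(p + 3)*(p + 2)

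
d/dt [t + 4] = 1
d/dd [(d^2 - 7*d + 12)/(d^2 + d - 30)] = 2*(4*d^2 - 42*d + 99)/(d^4 + 2*d^3 - 59*d^2 - 60*d + 900)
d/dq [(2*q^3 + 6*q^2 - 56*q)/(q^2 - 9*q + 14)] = 2*(q^4 - 18*q^3 + 43*q^2 + 84*q - 392)/(q^4 - 18*q^3 + 109*q^2 - 252*q + 196)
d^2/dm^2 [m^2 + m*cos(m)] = -m*cos(m) - 2*sin(m) + 2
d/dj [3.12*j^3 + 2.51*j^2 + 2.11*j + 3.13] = 9.36*j^2 + 5.02*j + 2.11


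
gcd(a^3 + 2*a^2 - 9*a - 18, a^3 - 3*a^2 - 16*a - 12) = a + 2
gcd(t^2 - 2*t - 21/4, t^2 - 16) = 1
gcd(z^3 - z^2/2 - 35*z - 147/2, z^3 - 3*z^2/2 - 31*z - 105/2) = z^2 - 4*z - 21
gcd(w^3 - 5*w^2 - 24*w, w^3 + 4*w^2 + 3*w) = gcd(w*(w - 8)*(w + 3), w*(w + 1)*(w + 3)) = w^2 + 3*w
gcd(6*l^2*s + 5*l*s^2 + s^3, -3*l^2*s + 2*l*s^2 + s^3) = 3*l*s + s^2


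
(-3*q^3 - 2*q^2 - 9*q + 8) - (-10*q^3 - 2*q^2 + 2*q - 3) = 7*q^3 - 11*q + 11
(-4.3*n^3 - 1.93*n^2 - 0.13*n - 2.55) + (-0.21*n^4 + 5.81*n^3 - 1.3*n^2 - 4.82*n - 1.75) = -0.21*n^4 + 1.51*n^3 - 3.23*n^2 - 4.95*n - 4.3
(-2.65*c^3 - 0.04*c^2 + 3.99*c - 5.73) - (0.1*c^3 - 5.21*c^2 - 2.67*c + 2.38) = -2.75*c^3 + 5.17*c^2 + 6.66*c - 8.11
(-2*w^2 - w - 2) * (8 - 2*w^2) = 4*w^4 + 2*w^3 - 12*w^2 - 8*w - 16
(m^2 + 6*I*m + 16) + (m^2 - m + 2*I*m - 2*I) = 2*m^2 - m + 8*I*m + 16 - 2*I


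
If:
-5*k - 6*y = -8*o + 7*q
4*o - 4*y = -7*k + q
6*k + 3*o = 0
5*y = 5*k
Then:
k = 0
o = 0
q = 0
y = 0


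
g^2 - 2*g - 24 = (g - 6)*(g + 4)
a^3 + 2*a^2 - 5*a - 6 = (a - 2)*(a + 1)*(a + 3)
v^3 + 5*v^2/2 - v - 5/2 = (v - 1)*(v + 1)*(v + 5/2)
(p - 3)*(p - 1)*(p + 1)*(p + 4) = p^4 + p^3 - 13*p^2 - p + 12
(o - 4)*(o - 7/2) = o^2 - 15*o/2 + 14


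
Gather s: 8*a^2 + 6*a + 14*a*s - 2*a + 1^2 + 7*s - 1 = 8*a^2 + 4*a + s*(14*a + 7)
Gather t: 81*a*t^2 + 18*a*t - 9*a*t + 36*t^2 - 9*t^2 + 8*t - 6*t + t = t^2*(81*a + 27) + t*(9*a + 3)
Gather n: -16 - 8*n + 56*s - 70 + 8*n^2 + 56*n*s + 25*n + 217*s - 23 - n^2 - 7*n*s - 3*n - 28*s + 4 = 7*n^2 + n*(49*s + 14) + 245*s - 105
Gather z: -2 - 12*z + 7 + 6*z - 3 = 2 - 6*z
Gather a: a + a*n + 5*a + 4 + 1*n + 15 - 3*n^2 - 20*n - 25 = a*(n + 6) - 3*n^2 - 19*n - 6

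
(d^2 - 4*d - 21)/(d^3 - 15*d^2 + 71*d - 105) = (d + 3)/(d^2 - 8*d + 15)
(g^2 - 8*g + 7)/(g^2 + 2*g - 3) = (g - 7)/(g + 3)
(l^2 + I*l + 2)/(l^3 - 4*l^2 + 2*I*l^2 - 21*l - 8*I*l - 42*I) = (l - I)/(l^2 - 4*l - 21)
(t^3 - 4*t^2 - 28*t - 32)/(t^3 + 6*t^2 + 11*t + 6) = (t^2 - 6*t - 16)/(t^2 + 4*t + 3)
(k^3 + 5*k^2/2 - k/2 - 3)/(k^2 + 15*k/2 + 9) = (k^2 + k - 2)/(k + 6)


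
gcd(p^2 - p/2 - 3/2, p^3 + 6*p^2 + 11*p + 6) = p + 1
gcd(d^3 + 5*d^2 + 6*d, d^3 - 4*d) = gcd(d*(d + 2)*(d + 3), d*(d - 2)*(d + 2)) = d^2 + 2*d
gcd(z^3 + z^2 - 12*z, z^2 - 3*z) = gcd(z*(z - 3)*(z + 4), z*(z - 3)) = z^2 - 3*z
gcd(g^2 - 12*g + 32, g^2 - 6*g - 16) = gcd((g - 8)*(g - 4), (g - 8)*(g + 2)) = g - 8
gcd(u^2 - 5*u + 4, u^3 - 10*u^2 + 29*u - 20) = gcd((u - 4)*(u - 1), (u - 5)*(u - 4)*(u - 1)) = u^2 - 5*u + 4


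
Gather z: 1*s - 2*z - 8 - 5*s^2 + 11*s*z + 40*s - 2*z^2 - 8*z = -5*s^2 + 41*s - 2*z^2 + z*(11*s - 10) - 8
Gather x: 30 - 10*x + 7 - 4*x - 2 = 35 - 14*x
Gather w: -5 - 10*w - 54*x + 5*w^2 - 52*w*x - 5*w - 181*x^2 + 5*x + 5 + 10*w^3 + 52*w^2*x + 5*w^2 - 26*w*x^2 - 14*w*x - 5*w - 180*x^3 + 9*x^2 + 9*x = 10*w^3 + w^2*(52*x + 10) + w*(-26*x^2 - 66*x - 20) - 180*x^3 - 172*x^2 - 40*x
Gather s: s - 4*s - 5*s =-8*s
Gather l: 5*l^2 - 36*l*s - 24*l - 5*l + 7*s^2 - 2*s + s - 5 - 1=5*l^2 + l*(-36*s - 29) + 7*s^2 - s - 6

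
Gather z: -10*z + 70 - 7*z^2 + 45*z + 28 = -7*z^2 + 35*z + 98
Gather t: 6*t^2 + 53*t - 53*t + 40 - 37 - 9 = 6*t^2 - 6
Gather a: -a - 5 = -a - 5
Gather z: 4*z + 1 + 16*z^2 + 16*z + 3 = 16*z^2 + 20*z + 4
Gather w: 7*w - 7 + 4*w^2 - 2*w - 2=4*w^2 + 5*w - 9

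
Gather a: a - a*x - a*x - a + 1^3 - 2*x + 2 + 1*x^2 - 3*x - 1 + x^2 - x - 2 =-2*a*x + 2*x^2 - 6*x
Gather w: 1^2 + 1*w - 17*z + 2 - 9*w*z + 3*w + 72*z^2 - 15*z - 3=w*(4 - 9*z) + 72*z^2 - 32*z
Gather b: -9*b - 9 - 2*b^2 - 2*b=-2*b^2 - 11*b - 9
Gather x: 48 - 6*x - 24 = 24 - 6*x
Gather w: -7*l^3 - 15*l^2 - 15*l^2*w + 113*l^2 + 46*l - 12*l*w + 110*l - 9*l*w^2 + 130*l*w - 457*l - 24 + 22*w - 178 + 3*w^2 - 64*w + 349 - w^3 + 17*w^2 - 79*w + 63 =-7*l^3 + 98*l^2 - 301*l - w^3 + w^2*(20 - 9*l) + w*(-15*l^2 + 118*l - 121) + 210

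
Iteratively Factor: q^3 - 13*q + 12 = (q - 3)*(q^2 + 3*q - 4) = (q - 3)*(q - 1)*(q + 4)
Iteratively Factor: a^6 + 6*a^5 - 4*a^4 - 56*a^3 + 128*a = (a - 2)*(a^5 + 8*a^4 + 12*a^3 - 32*a^2 - 64*a) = (a - 2)*(a + 4)*(a^4 + 4*a^3 - 4*a^2 - 16*a) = a*(a - 2)*(a + 4)*(a^3 + 4*a^2 - 4*a - 16) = a*(a - 2)^2*(a + 4)*(a^2 + 6*a + 8) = a*(a - 2)^2*(a + 4)^2*(a + 2)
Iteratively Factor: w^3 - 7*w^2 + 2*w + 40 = (w - 5)*(w^2 - 2*w - 8) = (w - 5)*(w - 4)*(w + 2)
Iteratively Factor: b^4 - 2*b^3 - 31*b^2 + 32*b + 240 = (b - 4)*(b^3 + 2*b^2 - 23*b - 60) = (b - 4)*(b + 4)*(b^2 - 2*b - 15) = (b - 5)*(b - 4)*(b + 4)*(b + 3)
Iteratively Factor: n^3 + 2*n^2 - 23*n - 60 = (n + 4)*(n^2 - 2*n - 15) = (n + 3)*(n + 4)*(n - 5)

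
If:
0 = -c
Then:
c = 0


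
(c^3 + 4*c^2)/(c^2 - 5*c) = c*(c + 4)/(c - 5)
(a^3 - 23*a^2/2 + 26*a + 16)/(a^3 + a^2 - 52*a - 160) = (a^2 - 7*a/2 - 2)/(a^2 + 9*a + 20)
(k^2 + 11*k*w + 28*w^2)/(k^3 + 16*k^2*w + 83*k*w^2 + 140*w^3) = 1/(k + 5*w)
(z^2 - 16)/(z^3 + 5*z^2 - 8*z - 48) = (z - 4)/(z^2 + z - 12)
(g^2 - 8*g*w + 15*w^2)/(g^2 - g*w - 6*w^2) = (g - 5*w)/(g + 2*w)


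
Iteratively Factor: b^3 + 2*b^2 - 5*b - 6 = (b + 3)*(b^2 - b - 2) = (b + 1)*(b + 3)*(b - 2)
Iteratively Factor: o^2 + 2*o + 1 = (o + 1)*(o + 1)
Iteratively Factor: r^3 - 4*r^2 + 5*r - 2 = (r - 2)*(r^2 - 2*r + 1) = (r - 2)*(r - 1)*(r - 1)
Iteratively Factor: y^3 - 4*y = (y + 2)*(y^2 - 2*y) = y*(y + 2)*(y - 2)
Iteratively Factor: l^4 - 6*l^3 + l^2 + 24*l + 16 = (l - 4)*(l^3 - 2*l^2 - 7*l - 4) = (l - 4)*(l + 1)*(l^2 - 3*l - 4) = (l - 4)*(l + 1)^2*(l - 4)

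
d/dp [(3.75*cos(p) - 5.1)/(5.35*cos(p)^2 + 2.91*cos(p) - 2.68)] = (20.0625*cos(p)^2 - 54.57*cos(p) - 4.791)*sin(p)/(28.6225*cos(p)^4 + 31.137*cos(p)^3 - 20.2079*cos(p)^2 - 15.5976*cos(p) + 7.1824)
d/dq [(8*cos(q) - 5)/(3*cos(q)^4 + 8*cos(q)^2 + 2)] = 4*(18*sin(q)^4 - 52*sin(q)^2 - 125*cos(q)/4 - 15*cos(3*q)/4 + 30)*sin(q)/(3*sin(q)^4 - 14*sin(q)^2 + 13)^2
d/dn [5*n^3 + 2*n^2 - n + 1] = 15*n^2 + 4*n - 1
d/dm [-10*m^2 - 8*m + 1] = -20*m - 8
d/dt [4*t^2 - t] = 8*t - 1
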